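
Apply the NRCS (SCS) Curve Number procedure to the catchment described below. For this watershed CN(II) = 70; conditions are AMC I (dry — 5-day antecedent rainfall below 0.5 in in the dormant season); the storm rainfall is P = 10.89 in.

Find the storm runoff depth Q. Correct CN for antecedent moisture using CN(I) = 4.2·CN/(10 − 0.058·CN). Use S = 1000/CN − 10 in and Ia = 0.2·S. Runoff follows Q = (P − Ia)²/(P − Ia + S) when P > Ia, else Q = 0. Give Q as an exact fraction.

Q = 1880176321/457468900 in ≈ 4.110 in

CN(I) from CN(II)=70: (4.2·70)/(10 − 0.058·70) = 4900/99 ≈ 49.495
S = 1000/(4900/99) − 10 = 500/49 in ≈ 10.204 in
Ia = 0.2S: 0.2·10.204 = 2.041 in (exactly 100/49)
Excess rainfall: 10.890 − 2.041 = 8.849 in; P > Ia so Q > 0
Runoff Q = (P−Ia)²/(P−Ia+S) = (8.849)²/(8.849+10.204) = 1880176321/457468900 ≈ 4.110 in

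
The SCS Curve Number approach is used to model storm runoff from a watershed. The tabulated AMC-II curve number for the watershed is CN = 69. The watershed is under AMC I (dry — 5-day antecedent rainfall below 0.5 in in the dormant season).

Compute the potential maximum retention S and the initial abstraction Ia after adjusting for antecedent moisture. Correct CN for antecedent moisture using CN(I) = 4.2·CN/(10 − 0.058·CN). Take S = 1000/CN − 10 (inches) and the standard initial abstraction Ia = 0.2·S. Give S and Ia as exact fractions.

S = 15500/1449 in ≈ 10.697 in; Ia = 3100/1449 in ≈ 2.139 in

Dry (AMC I): CN(I) = 4.2·69/(10 − 0.058·69) = (1449/5)/(2999/500) = 144900/2999 ≈ 48.316
Max retention: S = 1000/(144900/2999) − 10 = 15500/1449 in (≈ 10.697 in)
Ia = 0.2S: 0.2·10.697 = 2.139 in (exactly 3100/1449)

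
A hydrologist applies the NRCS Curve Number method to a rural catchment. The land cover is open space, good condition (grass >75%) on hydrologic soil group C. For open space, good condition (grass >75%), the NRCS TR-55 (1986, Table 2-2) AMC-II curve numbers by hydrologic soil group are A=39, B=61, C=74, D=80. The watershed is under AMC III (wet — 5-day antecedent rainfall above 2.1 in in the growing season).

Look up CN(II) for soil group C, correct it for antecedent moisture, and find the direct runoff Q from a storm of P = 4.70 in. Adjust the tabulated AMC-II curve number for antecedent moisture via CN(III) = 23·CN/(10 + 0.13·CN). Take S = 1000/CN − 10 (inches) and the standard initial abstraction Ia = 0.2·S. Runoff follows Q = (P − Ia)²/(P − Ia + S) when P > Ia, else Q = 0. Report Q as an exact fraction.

Q = 1398535609/428878470 in ≈ 3.261 in

NRCS table: open space, good condition (grass >75%), soil group C → CN(II) = 74
CN(III) from CN(II)=74: (23·74)/(10 + 0.13·74) = 85100/981 ≈ 86.748
Retention S: 1000/CN − 10 with CN=86.748 → S = 1300/851 ≈ 1.528 in
Ia = 0.2·(1300/851) = 260/851 in ≈ 0.306 in
P − Ia = 4.700 − 0.306 = 37397/8510 ≈ 4.394 in (> 0, runoff occurs)
Runoff Q = (P−Ia)²/(P−Ia+S) = (4.394)²/(4.394+1.528) = 1398535609/428878470 ≈ 3.261 in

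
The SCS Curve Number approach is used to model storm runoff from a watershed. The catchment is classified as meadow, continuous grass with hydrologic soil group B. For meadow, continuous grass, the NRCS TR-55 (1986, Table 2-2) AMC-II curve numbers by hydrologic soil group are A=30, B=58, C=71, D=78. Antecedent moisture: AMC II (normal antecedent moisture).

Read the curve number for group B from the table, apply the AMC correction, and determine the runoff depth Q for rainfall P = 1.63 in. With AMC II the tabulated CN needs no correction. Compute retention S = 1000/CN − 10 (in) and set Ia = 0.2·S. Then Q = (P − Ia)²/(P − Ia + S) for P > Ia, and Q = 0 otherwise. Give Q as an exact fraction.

Q = 277729/62428300 in ≈ 0.004 in

NRCS table: meadow, continuous grass, soil group B → CN(II) = 58
Average conditions: CN = 58 (no AMC adjustment).
Max retention: S = 1000/58 − 10 = 210/29 in (≈ 7.241 in)
Ia = 0.2·(210/29) = 42/29 in ≈ 1.448 in
Since P=1.630 > Ia=1.448: effective rainfall P−Ia = 527/2900 in
Q = (527/2900)²/((527/2900) + 210/29) = (277729/8410000)/(21527/2900) = 277729/62428300 in ≈ 0.004 in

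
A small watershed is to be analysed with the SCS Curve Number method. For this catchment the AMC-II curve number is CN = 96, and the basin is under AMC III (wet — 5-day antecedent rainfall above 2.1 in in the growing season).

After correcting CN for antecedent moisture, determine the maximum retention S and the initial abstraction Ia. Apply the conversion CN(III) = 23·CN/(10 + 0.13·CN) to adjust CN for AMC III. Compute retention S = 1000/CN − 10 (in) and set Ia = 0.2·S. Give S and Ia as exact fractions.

Adjust CN=96 to AMC III: 23·96/(10 + 0.13·96) → 2208 ÷ (562/25) = 27600/281 ≈ 98.221
Retention S: 1000/CN − 10 with CN=98.221 → S = 25/138 ≈ 0.181 in
Initial abstraction Ia = S/5 = (25/138)/5 = 5/138 ≈ 0.036 in

S = 25/138 in ≈ 0.181 in; Ia = 5/138 in ≈ 0.036 in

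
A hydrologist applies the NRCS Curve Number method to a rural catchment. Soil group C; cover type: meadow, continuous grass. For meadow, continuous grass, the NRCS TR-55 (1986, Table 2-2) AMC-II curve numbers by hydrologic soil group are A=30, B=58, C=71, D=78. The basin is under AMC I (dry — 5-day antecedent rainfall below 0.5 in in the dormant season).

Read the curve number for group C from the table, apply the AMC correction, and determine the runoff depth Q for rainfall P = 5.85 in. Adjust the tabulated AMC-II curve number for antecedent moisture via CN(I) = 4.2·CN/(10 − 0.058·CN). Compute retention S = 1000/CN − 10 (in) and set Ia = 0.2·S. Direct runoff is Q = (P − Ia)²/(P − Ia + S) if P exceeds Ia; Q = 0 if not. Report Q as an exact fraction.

Q = 13559903809/12120249540 in ≈ 1.119 in

NRCS table: meadow, continuous grass, soil group C → CN(II) = 71
Adjust CN=71 to AMC I: 4.2·71/(10 − 0.058·71) → (1491/5) ÷ (2941/500) = 149100/2941 ≈ 50.697
Retention S: 1000/CN − 10 with CN=50.697 → S = 14500/1491 ≈ 9.725 in
Ia = 0.2S: 0.2·9.725 = 1.945 in (exactly 2900/1491)
P − Ia = 5.850 − 1.945 = 116447/29820 ≈ 3.905 in (> 0, runoff occurs)
Q: (116447/29820)² ÷ (406447/29820) = 13559903809/12120249540 in (≈ 1.119 in)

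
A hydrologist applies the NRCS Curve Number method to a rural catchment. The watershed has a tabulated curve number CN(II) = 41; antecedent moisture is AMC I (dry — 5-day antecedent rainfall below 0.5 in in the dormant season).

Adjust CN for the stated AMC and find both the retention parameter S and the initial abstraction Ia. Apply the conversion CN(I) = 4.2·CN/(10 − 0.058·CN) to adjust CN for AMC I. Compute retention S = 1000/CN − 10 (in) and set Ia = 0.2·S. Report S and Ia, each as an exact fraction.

Adjust CN=41 to AMC I: 4.2·41/(10 − 0.058·41) → (861/5) ÷ (3811/500) = 86100/3811 ≈ 22.592
S = 1000/(86100/3811) − 10 = 29500/861 in ≈ 34.262 in
Ia = 0.2·(29500/861) = 5900/861 in ≈ 6.852 in

S = 29500/861 in ≈ 34.262 in; Ia = 5900/861 in ≈ 6.852 in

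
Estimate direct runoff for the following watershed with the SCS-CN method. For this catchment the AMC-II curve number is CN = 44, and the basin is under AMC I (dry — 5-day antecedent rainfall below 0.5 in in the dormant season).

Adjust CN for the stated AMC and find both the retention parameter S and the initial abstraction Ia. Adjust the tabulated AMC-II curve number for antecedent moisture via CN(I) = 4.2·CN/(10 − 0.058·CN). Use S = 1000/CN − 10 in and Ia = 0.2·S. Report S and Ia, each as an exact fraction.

S = 1000/33 in ≈ 30.303 in; Ia = 200/33 in ≈ 6.061 in

Adjust CN=44 to AMC I: 4.2·44/(10 − 0.058·44) → (924/5) ÷ (931/125) = 3300/133 ≈ 24.812
S = 1000/(3300/133) − 10 = 1000/33 in ≈ 30.303 in
Ia = 0.2S: 0.2·30.303 = 6.061 in (exactly 200/33)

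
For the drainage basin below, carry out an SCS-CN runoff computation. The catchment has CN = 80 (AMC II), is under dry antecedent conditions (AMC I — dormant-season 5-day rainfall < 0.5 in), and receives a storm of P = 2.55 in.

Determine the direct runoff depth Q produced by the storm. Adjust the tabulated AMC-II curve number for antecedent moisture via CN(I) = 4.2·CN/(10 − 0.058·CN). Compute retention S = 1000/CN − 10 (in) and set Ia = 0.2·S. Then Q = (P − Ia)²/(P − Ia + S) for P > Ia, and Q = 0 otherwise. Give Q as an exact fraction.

Dry (AMC I): CN(I) = 4.2·80/(10 − 0.058·80) = 336/(134/25) = 4200/67 ≈ 62.687
Retention S: 1000/CN − 10 with CN=62.687 → S = 125/21 ≈ 5.952 in
Ia = 0.2S: 0.2·5.952 = 1.190 in (exactly 25/21)
P − Ia = 2.550 − 1.190 = 571/420 ≈ 1.360 in (> 0, runoff occurs)
Q = (571/420)²/((571/420) + 125/21) = (326041/176400)/(3071/420) = 326041/1289820 in ≈ 0.253 in

Q = 326041/1289820 in ≈ 0.253 in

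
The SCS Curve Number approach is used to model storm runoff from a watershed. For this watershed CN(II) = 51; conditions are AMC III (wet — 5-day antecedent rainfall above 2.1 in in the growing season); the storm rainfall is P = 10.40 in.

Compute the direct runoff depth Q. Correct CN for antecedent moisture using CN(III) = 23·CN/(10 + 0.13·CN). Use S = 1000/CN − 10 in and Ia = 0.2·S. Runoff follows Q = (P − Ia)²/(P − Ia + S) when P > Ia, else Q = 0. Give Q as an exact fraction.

Q = 786690304/118173885 in ≈ 6.657 in

Wet (AMC III): CN(III) = 23·51/(10 + 0.13·51) = 1173/(1663/100) = 117300/1663 ≈ 70.535
S = 1000/(117300/1663) − 10 = 4900/1173 in ≈ 4.177 in
Ia = 0.2·(4900/1173) = 980/1173 in ≈ 0.835 in
Since P=10.400 > Ia=0.835: effective rainfall P−Ia = 56096/5865 in
Runoff Q = (P−Ia)²/(P−Ia+S) = (9.565)²/(9.565+4.177) = 786690304/118173885 ≈ 6.657 in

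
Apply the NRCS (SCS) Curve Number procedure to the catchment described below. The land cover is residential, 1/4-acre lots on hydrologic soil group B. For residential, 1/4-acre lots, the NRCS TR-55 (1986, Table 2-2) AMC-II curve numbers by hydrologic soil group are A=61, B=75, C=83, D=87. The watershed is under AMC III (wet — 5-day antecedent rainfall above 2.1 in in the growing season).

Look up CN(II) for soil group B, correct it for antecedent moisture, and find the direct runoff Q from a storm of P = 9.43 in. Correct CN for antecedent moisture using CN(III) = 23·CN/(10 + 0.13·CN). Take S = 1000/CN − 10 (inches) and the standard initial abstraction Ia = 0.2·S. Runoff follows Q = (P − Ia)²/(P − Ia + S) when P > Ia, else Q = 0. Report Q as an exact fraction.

Q = 3977446489/504162300 in ≈ 7.889 in

NRCS table: residential, 1/4-acre lots, soil group B → CN(II) = 75
Wet (AMC III): CN(III) = 23·75/(10 + 0.13·75) = 1725/(79/4) = 6900/79 ≈ 87.342
Retention S: 1000/CN − 10 with CN=87.342 → S = 100/69 ≈ 1.449 in
Ia = 0.2·(100/69) = 20/69 in ≈ 0.290 in
Since P=9.430 > Ia=0.290: effective rainfall P−Ia = 63067/6900 in
Q: (63067/6900)² ÷ (73067/6900) = 3977446489/504162300 in (≈ 7.889 in)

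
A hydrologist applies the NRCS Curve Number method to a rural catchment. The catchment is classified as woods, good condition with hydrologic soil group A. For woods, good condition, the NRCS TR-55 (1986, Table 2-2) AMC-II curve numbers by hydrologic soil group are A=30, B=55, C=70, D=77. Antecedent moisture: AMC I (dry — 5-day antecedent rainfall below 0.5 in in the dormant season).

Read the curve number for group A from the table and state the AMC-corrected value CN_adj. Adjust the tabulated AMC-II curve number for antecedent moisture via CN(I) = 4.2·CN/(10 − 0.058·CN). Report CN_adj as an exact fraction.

CN_adj = 900/59 ≈ 15.254

NRCS table: woods, good condition, soil group A → CN(II) = 30
CN(I) from CN(II)=30: (4.2·30)/(10 − 0.058·30) = 900/59 ≈ 15.254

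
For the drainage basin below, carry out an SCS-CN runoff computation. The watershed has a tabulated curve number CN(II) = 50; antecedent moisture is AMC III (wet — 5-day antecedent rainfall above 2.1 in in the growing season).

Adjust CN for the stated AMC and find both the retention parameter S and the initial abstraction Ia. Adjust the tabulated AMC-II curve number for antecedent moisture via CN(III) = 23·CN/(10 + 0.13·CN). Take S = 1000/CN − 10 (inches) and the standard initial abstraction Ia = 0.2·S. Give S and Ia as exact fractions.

CN(III) from CN(II)=50: (23·50)/(10 + 0.13·50) = 2300/33 ≈ 69.697
S = 1000/(2300/33) − 10 = 100/23 in ≈ 4.348 in
Ia = 0.2S: 0.2·4.348 = 0.870 in (exactly 20/23)

S = 100/23 in ≈ 4.348 in; Ia = 20/23 in ≈ 0.870 in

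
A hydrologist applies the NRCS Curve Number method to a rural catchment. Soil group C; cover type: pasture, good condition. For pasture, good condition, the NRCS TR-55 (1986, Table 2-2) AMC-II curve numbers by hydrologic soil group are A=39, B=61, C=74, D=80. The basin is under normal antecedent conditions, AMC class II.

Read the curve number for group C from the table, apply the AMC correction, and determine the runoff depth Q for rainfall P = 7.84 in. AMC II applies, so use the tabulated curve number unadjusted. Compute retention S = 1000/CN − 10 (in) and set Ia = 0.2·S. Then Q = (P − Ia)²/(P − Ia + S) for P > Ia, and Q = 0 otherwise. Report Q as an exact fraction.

Q = 10896601/2278275 in ≈ 4.783 in

NRCS table: pasture, good condition, soil group C → CN(II) = 74
CN(II) = 74; AMC II needs no correction.
Max retention: S = 1000/74 − 10 = 130/37 in (≈ 3.514 in)
Ia = 0.2·(130/37) = 26/37 in ≈ 0.703 in
Since P=7.840 > Ia=0.703: effective rainfall P−Ia = 6602/925 in
Q: (6602/925)² ÷ (9852/925) = 10896601/2278275 in (≈ 4.783 in)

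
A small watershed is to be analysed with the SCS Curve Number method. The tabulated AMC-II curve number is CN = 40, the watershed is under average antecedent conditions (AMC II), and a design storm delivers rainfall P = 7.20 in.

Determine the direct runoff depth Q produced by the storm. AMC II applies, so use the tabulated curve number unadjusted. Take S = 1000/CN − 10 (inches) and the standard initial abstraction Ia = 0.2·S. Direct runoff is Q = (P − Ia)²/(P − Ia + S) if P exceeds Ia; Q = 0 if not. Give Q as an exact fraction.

AMC II — tabulated CN = 40 applies directly.
S = 1000/40 − 10 = 15 in ≈ 15.000 in
Ia = 0.2·15 = 3 in ≈ 3.000 in
P − Ia = 7.200 − 3.000 = 21/5 ≈ 4.200 in (> 0, runoff occurs)
Q: (21/5)² ÷ (96/5) = 147/160 in (≈ 0.919 in)

Q = 147/160 in ≈ 0.919 in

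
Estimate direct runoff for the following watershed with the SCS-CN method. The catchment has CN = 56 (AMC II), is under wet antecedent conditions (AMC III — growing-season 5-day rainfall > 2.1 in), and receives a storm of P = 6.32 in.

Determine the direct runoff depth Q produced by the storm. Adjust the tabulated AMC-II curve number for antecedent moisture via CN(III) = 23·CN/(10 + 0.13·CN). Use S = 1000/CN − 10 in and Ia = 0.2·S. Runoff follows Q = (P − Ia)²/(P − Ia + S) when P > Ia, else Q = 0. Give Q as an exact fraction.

Q = 257372672/73331475 in ≈ 3.510 in

Adjust CN=56 to AMC III: 23·56/(10 + 0.13·56) → 1288 ÷ (432/25) = 4025/54 ≈ 74.537
Retention S: 1000/CN − 10 with CN=74.537 → S = 550/161 ≈ 3.416 in
Initial abstraction Ia = S/5 = (550/161)/5 = 110/161 ≈ 0.683 in
P − Ia = 6.320 − 0.683 = 22688/4025 ≈ 5.637 in (> 0, runoff occurs)
Runoff Q = (P−Ia)²/(P−Ia+S) = (5.637)²/(5.637+3.416) = 257372672/73331475 ≈ 3.510 in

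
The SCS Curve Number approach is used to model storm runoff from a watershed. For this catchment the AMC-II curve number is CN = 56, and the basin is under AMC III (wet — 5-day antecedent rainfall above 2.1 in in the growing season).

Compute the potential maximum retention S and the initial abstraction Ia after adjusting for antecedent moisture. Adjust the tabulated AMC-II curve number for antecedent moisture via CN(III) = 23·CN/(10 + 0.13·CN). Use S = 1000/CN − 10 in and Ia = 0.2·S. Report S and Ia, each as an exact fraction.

S = 550/161 in ≈ 3.416 in; Ia = 110/161 in ≈ 0.683 in

CN(III) from CN(II)=56: (23·56)/(10 + 0.13·56) = 4025/54 ≈ 74.537
Max retention: S = 1000/(4025/54) − 10 = 550/161 in (≈ 3.416 in)
Ia = 0.2S: 0.2·3.416 = 0.683 in (exactly 110/161)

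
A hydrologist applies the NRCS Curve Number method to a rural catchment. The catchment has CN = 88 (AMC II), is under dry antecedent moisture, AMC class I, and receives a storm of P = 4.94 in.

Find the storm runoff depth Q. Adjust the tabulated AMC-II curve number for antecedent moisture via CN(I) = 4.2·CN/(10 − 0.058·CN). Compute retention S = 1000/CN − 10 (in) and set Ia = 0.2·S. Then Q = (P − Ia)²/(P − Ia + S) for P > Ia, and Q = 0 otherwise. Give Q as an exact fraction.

Adjust CN=88 to AMC I: 4.2·88/(10 − 0.058·88) → (1848/5) ÷ (612/125) = 3850/51 ≈ 75.490
S = 1000/(3850/51) − 10 = 250/77 in ≈ 3.247 in
Ia = 0.2·(250/77) = 50/77 in ≈ 0.649 in
Since P=4.940 > Ia=0.649: effective rainfall P−Ia = 16519/3850 in
Q = (16519/3850)²/((16519/3850) + 250/77) = (272877361/14822500)/(29019/3850) = 272877361/111723150 in ≈ 2.442 in

Q = 272877361/111723150 in ≈ 2.442 in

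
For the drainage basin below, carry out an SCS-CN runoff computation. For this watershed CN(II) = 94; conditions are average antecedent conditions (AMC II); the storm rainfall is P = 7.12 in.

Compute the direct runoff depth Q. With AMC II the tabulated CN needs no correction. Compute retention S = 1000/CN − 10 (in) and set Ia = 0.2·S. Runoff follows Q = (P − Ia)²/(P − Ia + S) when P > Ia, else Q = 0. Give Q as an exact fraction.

CN(II) = 94; AMC II needs no correction.
Max retention: S = 1000/94 − 10 = 30/47 in (≈ 0.638 in)
Ia = 0.2S: 0.2·0.638 = 0.128 in (exactly 6/47)
Excess rainfall: 7.120 − 0.128 = 6.992 in; P > Ia so Q > 0
Q = (8216/1175)²/((8216/1175) + 30/47) = (67502656/1380625)/(8966/1175) = 33751328/5267525 in ≈ 6.407 in

Q = 33751328/5267525 in ≈ 6.407 in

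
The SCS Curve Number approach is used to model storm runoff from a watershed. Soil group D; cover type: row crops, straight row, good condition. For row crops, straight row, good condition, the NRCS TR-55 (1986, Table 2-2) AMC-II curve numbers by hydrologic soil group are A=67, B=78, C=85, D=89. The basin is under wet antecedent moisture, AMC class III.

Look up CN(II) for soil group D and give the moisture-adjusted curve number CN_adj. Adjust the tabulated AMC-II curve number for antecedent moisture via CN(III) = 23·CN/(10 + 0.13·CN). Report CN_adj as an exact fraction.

NRCS table: row crops, straight row, good condition, soil group D → CN(II) = 89
CN(III) from CN(II)=89: (23·89)/(10 + 0.13·89) = 204700/2157 ≈ 94.900

CN_adj = 204700/2157 ≈ 94.900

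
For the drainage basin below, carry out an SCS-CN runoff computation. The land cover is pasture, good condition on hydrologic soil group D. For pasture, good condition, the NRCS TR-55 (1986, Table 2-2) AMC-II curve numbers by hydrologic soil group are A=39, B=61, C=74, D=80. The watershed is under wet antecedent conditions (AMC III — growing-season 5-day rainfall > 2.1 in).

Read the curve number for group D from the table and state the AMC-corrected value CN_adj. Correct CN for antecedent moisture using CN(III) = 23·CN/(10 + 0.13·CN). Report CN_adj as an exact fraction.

NRCS table: pasture, good condition, soil group D → CN(II) = 80
Wet (AMC III): CN(III) = 23·80/(10 + 0.13·80) = 1840/(102/5) = 4600/51 ≈ 90.196

CN_adj = 4600/51 ≈ 90.196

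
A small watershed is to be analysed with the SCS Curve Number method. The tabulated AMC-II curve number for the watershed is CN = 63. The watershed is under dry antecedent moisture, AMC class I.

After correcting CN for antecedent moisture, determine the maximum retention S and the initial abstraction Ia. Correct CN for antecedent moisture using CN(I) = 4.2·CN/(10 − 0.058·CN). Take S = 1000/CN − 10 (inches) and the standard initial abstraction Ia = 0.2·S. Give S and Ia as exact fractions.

S = 18500/1323 in ≈ 13.983 in; Ia = 3700/1323 in ≈ 2.797 in

CN(I) from CN(II)=63: (4.2·63)/(10 − 0.058·63) = 132300/3173 ≈ 41.696
S = 1000/(132300/3173) − 10 = 18500/1323 in ≈ 13.983 in
Ia = 0.2S: 0.2·13.983 = 2.797 in (exactly 3700/1323)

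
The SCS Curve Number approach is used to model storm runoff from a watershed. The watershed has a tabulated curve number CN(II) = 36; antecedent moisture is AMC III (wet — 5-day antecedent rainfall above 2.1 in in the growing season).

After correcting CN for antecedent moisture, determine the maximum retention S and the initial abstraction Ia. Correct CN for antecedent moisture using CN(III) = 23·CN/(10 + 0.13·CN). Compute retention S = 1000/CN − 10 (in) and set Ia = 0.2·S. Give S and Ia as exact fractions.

Adjust CN=36 to AMC III: 23·36/(10 + 0.13·36) → 828 ÷ (367/25) = 20700/367 ≈ 56.403
Max retention: S = 1000/(20700/367) − 10 = 1600/207 in (≈ 7.729 in)
Initial abstraction Ia = S/5 = (1600/207)/5 = 320/207 ≈ 1.546 in

S = 1600/207 in ≈ 7.729 in; Ia = 320/207 in ≈ 1.546 in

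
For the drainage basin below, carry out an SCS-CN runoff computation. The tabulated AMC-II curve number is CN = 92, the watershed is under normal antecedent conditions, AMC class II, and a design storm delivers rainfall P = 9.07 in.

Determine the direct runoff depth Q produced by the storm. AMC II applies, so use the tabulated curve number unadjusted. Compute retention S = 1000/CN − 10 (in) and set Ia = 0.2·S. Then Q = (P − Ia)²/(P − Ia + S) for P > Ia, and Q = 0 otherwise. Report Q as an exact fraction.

Q = 418652521/51660300 in ≈ 8.104 in

Average conditions: CN = 92 (no AMC adjustment).
Max retention: S = 1000/92 − 10 = 20/23 in (≈ 0.870 in)
Ia = 0.2·(20/23) = 4/23 in ≈ 0.174 in
Since P=9.070 > Ia=0.174: effective rainfall P−Ia = 20461/2300 in
Q = (20461/2300)²/((20461/2300) + 20/23) = (418652521/5290000)/(22461/2300) = 418652521/51660300 in ≈ 8.104 in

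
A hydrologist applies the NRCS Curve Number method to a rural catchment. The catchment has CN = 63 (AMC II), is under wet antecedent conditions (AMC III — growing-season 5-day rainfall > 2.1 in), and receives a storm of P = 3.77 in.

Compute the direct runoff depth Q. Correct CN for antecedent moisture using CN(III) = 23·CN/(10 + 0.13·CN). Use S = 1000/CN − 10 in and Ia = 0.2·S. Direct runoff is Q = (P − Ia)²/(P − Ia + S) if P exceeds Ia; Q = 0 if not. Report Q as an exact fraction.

Adjust CN=63 to AMC III: 23·63/(10 + 0.13·63) → 1449 ÷ (1819/100) = 144900/1819 ≈ 79.659
S = 1000/(144900/1819) − 10 = 3700/1449 in ≈ 2.553 in
Ia = 0.2S: 0.2·2.553 = 0.511 in (exactly 740/1449)
Excess rainfall: 3.770 − 0.511 = 3.259 in; P > Ia so Q > 0
Q = (472273/144900)²/((472273/144900) + 3700/1449) = (223041786529/20996010000)/(842273/144900) = 223041786529/122045357700 in ≈ 1.828 in

Q = 223041786529/122045357700 in ≈ 1.828 in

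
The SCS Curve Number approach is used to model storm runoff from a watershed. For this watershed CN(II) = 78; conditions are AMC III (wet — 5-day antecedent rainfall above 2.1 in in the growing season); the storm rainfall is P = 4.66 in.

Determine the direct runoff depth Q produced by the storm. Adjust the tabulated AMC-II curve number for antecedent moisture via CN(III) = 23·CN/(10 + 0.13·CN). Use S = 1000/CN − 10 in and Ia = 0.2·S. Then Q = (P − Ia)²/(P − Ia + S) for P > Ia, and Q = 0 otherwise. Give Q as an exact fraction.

Q = 39204396001/11347094850 in ≈ 3.455 in

CN(III) from CN(II)=78: (23·78)/(10 + 0.13·78) = 89700/1007 ≈ 89.076
S = 1000/(89700/1007) − 10 = 1100/897 in ≈ 1.226 in
Initial abstraction Ia = S/5 = (1100/897)/5 = 220/897 ≈ 0.245 in
Since P=4.660 > Ia=0.245: effective rainfall P−Ia = 198001/44850 in
Q = (198001/44850)²/((198001/44850) + 1100/897) = (39204396001/2011522500)/(253001/44850) = 39204396001/11347094850 in ≈ 3.455 in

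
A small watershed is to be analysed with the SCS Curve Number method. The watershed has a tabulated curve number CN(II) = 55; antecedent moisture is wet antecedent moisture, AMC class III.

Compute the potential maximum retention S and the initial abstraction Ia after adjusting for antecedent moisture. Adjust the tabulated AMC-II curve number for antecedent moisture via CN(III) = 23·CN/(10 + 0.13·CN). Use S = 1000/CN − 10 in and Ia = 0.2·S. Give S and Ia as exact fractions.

Wet (AMC III): CN(III) = 23·55/(10 + 0.13·55) = 1265/(343/20) = 25300/343 ≈ 73.761
Max retention: S = 1000/(25300/343) − 10 = 900/253 in (≈ 3.557 in)
Ia = 0.2S: 0.2·3.557 = 0.711 in (exactly 180/253)

S = 900/253 in ≈ 3.557 in; Ia = 180/253 in ≈ 0.711 in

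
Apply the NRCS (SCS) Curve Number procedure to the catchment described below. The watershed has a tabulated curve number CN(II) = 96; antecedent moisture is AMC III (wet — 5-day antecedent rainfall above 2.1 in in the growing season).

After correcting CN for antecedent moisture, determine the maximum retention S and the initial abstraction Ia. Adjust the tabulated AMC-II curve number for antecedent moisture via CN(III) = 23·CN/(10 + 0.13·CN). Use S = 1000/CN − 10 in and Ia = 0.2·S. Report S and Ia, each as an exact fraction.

Adjust CN=96 to AMC III: 23·96/(10 + 0.13·96) → 2208 ÷ (562/25) = 27600/281 ≈ 98.221
Max retention: S = 1000/(27600/281) − 10 = 25/138 in (≈ 0.181 in)
Ia = 0.2S: 0.2·0.181 = 0.036 in (exactly 5/138)

S = 25/138 in ≈ 0.181 in; Ia = 5/138 in ≈ 0.036 in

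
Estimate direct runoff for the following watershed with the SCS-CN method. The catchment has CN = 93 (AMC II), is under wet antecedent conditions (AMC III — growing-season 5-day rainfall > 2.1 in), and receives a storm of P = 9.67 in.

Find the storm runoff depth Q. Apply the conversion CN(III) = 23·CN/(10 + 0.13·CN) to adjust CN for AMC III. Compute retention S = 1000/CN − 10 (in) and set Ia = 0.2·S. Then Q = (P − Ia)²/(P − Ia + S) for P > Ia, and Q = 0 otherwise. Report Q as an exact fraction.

Q = 4220612774569/454411940700 in ≈ 9.288 in

Adjust CN=93 to AMC III: 23·93/(10 + 0.13·93) → 2139 ÷ (2209/100) = 213900/2209 ≈ 96.831
Max retention: S = 1000/(213900/2209) − 10 = 700/2139 in (≈ 0.327 in)
Ia = 0.2S: 0.2·0.327 = 0.065 in (exactly 140/2139)
Excess rainfall: 9.670 − 0.065 = 9.605 in; P > Ia so Q > 0
Runoff Q = (P−Ia)²/(P−Ia+S) = (9.605)²/(9.605+0.327) = 4220612774569/454411940700 ≈ 9.288 in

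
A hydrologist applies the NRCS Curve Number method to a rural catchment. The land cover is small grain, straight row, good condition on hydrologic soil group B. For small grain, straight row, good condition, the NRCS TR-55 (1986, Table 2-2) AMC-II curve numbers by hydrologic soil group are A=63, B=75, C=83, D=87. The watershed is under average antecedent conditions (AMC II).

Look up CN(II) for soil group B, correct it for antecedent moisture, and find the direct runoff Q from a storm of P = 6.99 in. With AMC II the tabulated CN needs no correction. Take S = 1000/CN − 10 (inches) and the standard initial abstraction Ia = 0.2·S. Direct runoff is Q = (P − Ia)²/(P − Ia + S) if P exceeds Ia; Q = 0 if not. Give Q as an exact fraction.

Q = 3598609/869100 in ≈ 4.141 in

NRCS table: small grain, straight row, good condition, soil group B → CN(II) = 75
AMC II — tabulated CN = 75 applies directly.
S = 1000/75 − 10 = 10/3 in ≈ 3.333 in
Initial abstraction Ia = S/5 = (10/3)/5 = 2/3 ≈ 0.667 in
Excess rainfall: 6.990 − 0.667 = 6.323 in; P > Ia so Q > 0
Q = (1897/300)²/((1897/300) + 10/3) = (3598609/90000)/(2897/300) = 3598609/869100 in ≈ 4.141 in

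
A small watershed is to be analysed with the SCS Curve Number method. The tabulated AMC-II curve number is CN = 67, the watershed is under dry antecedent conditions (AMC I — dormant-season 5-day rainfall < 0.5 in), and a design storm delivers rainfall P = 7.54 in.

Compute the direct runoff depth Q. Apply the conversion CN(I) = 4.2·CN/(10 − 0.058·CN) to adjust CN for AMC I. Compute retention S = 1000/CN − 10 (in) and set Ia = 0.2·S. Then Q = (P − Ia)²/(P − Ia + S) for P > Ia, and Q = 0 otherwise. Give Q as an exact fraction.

Q = 14838406969/9305264850 in ≈ 1.595 in

Dry (AMC I): CN(I) = 4.2·67/(10 − 0.058·67) = (1407/5)/(3057/500) = 46900/1019 ≈ 46.026
S = 1000/(46900/1019) − 10 = 5500/469 in ≈ 11.727 in
Initial abstraction Ia = S/5 = (5500/469)/5 = 1100/469 ≈ 2.345 in
Excess rainfall: 7.540 − 2.345 = 5.195 in; P > Ia so Q > 0
Q = (121813/23450)²/((121813/23450) + 5500/469) = (14838406969/549902500)/(396813/23450) = 14838406969/9305264850 in ≈ 1.595 in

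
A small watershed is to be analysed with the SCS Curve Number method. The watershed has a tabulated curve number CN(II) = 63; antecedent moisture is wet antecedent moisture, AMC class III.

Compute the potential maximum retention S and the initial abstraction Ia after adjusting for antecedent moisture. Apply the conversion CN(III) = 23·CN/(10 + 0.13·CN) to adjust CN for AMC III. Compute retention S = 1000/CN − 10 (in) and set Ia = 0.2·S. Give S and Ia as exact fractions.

S = 3700/1449 in ≈ 2.553 in; Ia = 740/1449 in ≈ 0.511 in

Adjust CN=63 to AMC III: 23·63/(10 + 0.13·63) → 1449 ÷ (1819/100) = 144900/1819 ≈ 79.659
S = 1000/(144900/1819) − 10 = 3700/1449 in ≈ 2.553 in
Initial abstraction Ia = S/5 = (3700/1449)/5 = 740/1449 ≈ 0.511 in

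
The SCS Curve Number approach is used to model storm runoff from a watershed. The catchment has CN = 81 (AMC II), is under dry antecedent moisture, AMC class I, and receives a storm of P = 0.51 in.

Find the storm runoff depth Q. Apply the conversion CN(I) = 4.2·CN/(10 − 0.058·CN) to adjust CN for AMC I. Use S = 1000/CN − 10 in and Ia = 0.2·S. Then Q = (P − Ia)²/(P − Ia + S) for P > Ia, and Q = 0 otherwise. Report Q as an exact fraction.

Dry (AMC I): CN(I) = 4.2·81/(10 − 0.058·81) = (1701/5)/(2651/500) = 170100/2651 ≈ 64.164
Max retention: S = 1000/(170100/2651) − 10 = 9500/1701 in (≈ 5.585 in)
Ia = 0.2S: 0.2·5.585 = 1.117 in (exactly 1900/1701)
P = 0.510 ≤ Ia = 1.117 in: entire storm abstracted, Q = 0.

Q = 0 in ≈ 0.000 in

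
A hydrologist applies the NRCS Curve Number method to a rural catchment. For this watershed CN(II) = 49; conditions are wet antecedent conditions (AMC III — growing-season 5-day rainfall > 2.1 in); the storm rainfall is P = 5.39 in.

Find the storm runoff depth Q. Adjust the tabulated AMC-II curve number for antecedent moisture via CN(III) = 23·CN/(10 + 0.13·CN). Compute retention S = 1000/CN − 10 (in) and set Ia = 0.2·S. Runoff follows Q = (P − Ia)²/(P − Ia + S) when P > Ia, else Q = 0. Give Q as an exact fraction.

Q = 255482735209/114441553100 in ≈ 2.232 in

Wet (AMC III): CN(III) = 23·49/(10 + 0.13·49) = 1127/(1637/100) = 112700/1637 ≈ 68.845
Max retention: S = 1000/(112700/1637) − 10 = 5100/1127 in (≈ 4.525 in)
Ia = 0.2S: 0.2·4.525 = 0.905 in (exactly 1020/1127)
P − Ia = 5.390 − 0.905 = 505453/112700 ≈ 4.485 in (> 0, runoff occurs)
Q: (505453/112700)² ÷ (1015453/112700) = 255482735209/114441553100 in (≈ 2.232 in)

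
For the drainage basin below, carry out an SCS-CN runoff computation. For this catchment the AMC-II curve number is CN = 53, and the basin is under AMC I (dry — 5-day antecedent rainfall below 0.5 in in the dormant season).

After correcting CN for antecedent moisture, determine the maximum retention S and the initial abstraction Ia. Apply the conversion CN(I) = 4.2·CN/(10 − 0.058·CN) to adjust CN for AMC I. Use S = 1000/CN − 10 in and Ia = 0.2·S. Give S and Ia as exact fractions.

CN(I) from CN(II)=53: (4.2·53)/(10 − 0.058·53) = 111300/3463 ≈ 32.140
Retention S: 1000/CN − 10 with CN=32.140 → S = 23500/1113 ≈ 21.114 in
Ia = 0.2·(23500/1113) = 4700/1113 in ≈ 4.223 in

S = 23500/1113 in ≈ 21.114 in; Ia = 4700/1113 in ≈ 4.223 in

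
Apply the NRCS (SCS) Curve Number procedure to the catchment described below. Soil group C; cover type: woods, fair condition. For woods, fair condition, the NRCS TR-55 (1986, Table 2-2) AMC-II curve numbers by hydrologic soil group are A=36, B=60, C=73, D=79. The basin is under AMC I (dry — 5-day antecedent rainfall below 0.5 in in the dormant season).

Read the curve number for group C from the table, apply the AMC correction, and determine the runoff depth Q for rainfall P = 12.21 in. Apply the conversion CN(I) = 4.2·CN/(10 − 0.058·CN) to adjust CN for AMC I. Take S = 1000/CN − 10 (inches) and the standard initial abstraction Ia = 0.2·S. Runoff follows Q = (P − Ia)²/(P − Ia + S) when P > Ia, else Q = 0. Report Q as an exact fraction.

NRCS table: woods, fair condition, soil group C → CN(II) = 73
Dry (AMC I): CN(I) = 4.2·73/(10 − 0.058·73) = (1533/5)/(2883/500) = 51100/961 ≈ 53.174
Max retention: S = 1000/(51100/961) − 10 = 4500/511 in (≈ 8.806 in)
Ia = 0.2·(4500/511) = 900/511 in ≈ 1.761 in
Excess rainfall: 12.210 − 1.761 = 10.449 in; P > Ia so Q > 0
Q: (533931/51100)² ÷ (983931/51100) = 95027437587/16759624700 in (≈ 5.670 in)

Q = 95027437587/16759624700 in ≈ 5.670 in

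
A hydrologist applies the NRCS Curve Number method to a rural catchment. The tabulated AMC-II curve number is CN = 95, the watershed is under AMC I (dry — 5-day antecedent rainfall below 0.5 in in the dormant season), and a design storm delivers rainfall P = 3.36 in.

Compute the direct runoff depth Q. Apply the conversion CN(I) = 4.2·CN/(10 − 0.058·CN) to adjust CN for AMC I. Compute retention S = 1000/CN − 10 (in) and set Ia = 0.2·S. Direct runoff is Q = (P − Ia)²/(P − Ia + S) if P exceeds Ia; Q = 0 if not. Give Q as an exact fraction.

CN(I) from CN(II)=95: (4.2·95)/(10 − 0.058·95) = 39900/449 ≈ 88.864
Retention S: 1000/CN − 10 with CN=88.864 → S = 500/399 ≈ 1.253 in
Ia = 0.2S: 0.2·1.253 = 0.251 in (exactly 100/399)
Excess rainfall: 3.360 − 0.251 = 3.109 in; P > Ia so Q > 0
Q = (31016/9975)²/((31016/9975) + 500/399) = (961992256/99500625)/(43516/9975) = 240498064/108518025 in ≈ 2.216 in

Q = 240498064/108518025 in ≈ 2.216 in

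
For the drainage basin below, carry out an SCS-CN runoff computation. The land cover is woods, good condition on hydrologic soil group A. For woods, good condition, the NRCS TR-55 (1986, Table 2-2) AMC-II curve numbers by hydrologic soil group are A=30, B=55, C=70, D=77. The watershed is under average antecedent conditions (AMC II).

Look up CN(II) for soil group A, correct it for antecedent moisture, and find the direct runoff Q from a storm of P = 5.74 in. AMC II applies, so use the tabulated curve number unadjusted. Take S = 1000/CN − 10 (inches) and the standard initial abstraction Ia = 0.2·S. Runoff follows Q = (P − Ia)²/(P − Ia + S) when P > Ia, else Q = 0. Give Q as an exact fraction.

NRCS table: woods, good condition, soil group A → CN(II) = 30
CN(II) = 30; AMC II needs no correction.
Retention S: 1000/CN − 10 with CN=30.000 → S = 70/3 ≈ 23.333 in
Ia = 0.2·(70/3) = 14/3 in ≈ 4.667 in
Excess rainfall: 5.740 − 4.667 = 1.073 in; P > Ia so Q > 0
Runoff Q = (P−Ia)²/(P−Ia+S) = (1.073)²/(1.073+23.333) = 3703/78450 ≈ 0.047 in

Q = 3703/78450 in ≈ 0.047 in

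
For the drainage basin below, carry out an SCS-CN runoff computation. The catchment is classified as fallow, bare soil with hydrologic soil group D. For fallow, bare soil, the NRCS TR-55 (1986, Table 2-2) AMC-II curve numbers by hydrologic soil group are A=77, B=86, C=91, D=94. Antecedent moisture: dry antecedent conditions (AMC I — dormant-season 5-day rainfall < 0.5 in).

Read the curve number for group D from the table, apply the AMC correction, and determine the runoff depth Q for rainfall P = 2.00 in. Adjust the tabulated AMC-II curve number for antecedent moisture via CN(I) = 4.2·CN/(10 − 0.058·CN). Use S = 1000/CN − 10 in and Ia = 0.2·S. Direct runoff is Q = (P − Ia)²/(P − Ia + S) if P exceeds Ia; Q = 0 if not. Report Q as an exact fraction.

Q = 155682/174041 in ≈ 0.895 in

NRCS table: fallow, bare soil, soil group D → CN(II) = 94
Adjust CN=94 to AMC I: 4.2·94/(10 − 0.058·94) → (1974/5) ÷ (1137/250) = 32900/379 ≈ 86.807
S = 1000/(32900/379) − 10 = 500/329 in ≈ 1.520 in
Ia = 0.2·(500/329) = 100/329 in ≈ 0.304 in
P − Ia = 2.000 − 0.304 = 558/329 ≈ 1.696 in (> 0, runoff occurs)
Q: (558/329)² ÷ (1058/329) = 155682/174041 in (≈ 0.895 in)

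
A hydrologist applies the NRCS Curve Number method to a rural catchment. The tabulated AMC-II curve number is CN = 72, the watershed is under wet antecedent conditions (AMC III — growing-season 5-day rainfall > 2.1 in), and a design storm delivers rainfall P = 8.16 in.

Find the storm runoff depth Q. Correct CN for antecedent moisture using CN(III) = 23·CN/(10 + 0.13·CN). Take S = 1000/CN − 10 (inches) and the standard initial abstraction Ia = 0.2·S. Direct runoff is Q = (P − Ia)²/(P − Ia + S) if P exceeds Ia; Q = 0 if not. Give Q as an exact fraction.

Q = 409617121/63688725 in ≈ 6.432 in

CN(III) from CN(II)=72: (23·72)/(10 + 0.13·72) = 10350/121 ≈ 85.537
Retention S: 1000/CN − 10 with CN=85.537 → S = 350/207 ≈ 1.691 in
Ia = 0.2S: 0.2·1.691 = 0.338 in (exactly 70/207)
Excess rainfall: 8.160 − 0.338 = 7.822 in; P > Ia so Q > 0
Runoff Q = (P−Ia)²/(P−Ia+S) = (7.822)²/(7.822+1.691) = 409617121/63688725 ≈ 6.432 in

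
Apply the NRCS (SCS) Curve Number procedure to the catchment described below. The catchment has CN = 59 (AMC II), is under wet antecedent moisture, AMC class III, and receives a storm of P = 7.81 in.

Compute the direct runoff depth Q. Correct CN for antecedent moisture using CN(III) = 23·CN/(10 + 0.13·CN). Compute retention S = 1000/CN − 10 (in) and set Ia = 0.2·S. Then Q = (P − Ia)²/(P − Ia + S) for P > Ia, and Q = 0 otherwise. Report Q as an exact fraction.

Adjust CN=59 to AMC III: 23·59/(10 + 0.13·59) → 1357 ÷ (1767/100) = 135700/1767 ≈ 76.797
S = 1000/(135700/1767) − 10 = 4100/1357 in ≈ 3.021 in
Initial abstraction Ia = S/5 = (4100/1357)/5 = 820/1357 ≈ 0.604 in
Excess rainfall: 7.810 − 0.604 = 7.206 in; P > Ia so Q > 0
Q = (977817/135700)²/((977817/135700) + 4100/1357) = (956126085489/18414490000)/(1387817/135700) = 956126085489/188326766900 in ≈ 5.077 in

Q = 956126085489/188326766900 in ≈ 5.077 in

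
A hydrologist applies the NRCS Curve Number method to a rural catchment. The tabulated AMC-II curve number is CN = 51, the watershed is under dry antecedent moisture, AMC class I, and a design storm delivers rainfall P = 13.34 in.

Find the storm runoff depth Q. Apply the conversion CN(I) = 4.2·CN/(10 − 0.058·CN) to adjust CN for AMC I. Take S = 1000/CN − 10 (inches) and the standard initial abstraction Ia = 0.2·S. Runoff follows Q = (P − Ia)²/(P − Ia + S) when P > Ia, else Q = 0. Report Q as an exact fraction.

Adjust CN=51 to AMC I: 4.2·51/(10 − 0.058·51) → (1071/5) ÷ (3521/500) = 15300/503 ≈ 30.417
Retention S: 1000/CN − 10 with CN=30.417 → S = 3500/153 ≈ 22.876 in
Ia = 0.2S: 0.2·22.876 = 4.575 in (exactly 700/153)
Since P=13.340 > Ia=4.575: effective rainfall P−Ia = 67051/7650 in
Runoff Q = (P−Ia)²/(P−Ia+S) = (8.765)²/(8.765+22.876) = 4495836601/1851690150 ≈ 2.428 in

Q = 4495836601/1851690150 in ≈ 2.428 in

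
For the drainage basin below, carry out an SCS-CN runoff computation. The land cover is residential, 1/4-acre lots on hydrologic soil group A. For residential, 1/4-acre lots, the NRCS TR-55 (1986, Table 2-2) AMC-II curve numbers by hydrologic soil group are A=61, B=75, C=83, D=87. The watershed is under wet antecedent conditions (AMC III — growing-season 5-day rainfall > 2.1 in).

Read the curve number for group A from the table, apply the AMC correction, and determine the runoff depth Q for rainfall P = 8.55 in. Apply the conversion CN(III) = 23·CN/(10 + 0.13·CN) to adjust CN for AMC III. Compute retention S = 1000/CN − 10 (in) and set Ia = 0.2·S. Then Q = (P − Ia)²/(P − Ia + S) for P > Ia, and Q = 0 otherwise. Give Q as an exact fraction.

NRCS table: residential, 1/4-acre lots, soil group A → CN(II) = 61
Wet (AMC III): CN(III) = 23·61/(10 + 0.13·61) = 1403/(1793/100) = 140300/1793 ≈ 78.249
Retention S: 1000/CN − 10 with CN=78.249 → S = 3900/1403 ≈ 2.780 in
Initial abstraction Ia = S/5 = (3900/1403)/5 = 780/1403 ≈ 0.556 in
Since P=8.550 > Ia=0.556: effective rainfall P−Ia = 224313/28060 in
Q: (224313/28060)² ÷ (302313/28060) = 16772107323/2827634260 in (≈ 5.931 in)

Q = 16772107323/2827634260 in ≈ 5.931 in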